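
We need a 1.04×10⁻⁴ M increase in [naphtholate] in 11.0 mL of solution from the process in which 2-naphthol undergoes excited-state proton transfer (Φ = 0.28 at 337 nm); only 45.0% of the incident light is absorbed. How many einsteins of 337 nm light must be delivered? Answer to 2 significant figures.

9.1×10⁻⁶ einstein

Product: (1.04×10⁻⁴ M)(0.011 L) = 1.144×10⁻⁶ mol.
Photons that must be absorbed: 1.144×10⁻⁶ / 0.28 = 4.086×10⁻⁶ mol.
Incident photons needed: 4.086×10⁻⁶ / 0.450 = 9.080×10⁻⁶ mol.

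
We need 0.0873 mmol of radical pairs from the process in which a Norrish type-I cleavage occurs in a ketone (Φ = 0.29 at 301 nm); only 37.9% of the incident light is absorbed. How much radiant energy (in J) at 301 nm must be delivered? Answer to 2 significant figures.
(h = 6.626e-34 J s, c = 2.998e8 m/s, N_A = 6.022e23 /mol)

Product: 0.0873 mmol = 8.73e-5 mol.
Photons that must be absorbed: 8.73e-5 / 0.29 = 3.010e-4 mol.
Incident photons needed: 3.010e-4 / 0.379 = 7.942e-4 mol.
Photon energy: hc/λ = 6.600e-19 J; per mole, 3.975e5 J mol⁻¹.
Energy required: 7.942e-4 × 3.975e5 = 320 J.

320 J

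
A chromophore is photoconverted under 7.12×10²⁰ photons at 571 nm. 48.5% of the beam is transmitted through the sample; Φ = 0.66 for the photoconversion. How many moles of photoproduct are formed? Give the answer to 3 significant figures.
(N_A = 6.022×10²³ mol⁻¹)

Moles of photons: 7.12×10²⁰ / 6.022×10²³ = 0.001182 mol.
Fraction absorbed: 1 − 48.5/100 = 0.5150.
Photons absorbed: 0.5150 × 0.001182 = 6.087×10⁻⁴ mol.
Product: Φ × n_abs = 0.66 × 6.087×10⁻⁴ = 4.017×10⁻⁴ mol.

4.02×10⁻⁴ mol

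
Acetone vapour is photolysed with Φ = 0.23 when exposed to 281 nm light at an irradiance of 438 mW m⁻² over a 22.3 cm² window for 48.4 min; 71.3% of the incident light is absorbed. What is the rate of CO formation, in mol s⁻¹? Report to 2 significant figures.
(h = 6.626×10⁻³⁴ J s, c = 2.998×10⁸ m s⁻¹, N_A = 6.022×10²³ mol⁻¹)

3.8×10⁻¹⁰ mol s⁻¹

Photon energy at 281 nm: hc/λ = (6.626×10⁻³⁴)(2.998×10⁸)/(281×10⁻⁹) = 7.069×10⁻¹⁹ J.
Energy delivered: (438 mW m⁻²)(22.3×10⁻⁴ m²)(2904 s) = 2.836 J.
Photons incident: 2.836 / 7.069×10⁻¹⁹ = 4.012×10¹⁸, i.e. 4.012×10¹⁸/6.022×10²³ = 6.662×10⁻⁶ mol.
Photons absorbed: 0.713 × 6.662×10⁻⁶ = 4.750×10⁻⁶ mol.
Product formed: 0.23 × 4.750×10⁻⁶ = 1.093×10⁻⁶ mol.
Rate: 1.093×10⁻⁶ / 2904 s = 3.8×10⁻¹⁰ mol s⁻¹.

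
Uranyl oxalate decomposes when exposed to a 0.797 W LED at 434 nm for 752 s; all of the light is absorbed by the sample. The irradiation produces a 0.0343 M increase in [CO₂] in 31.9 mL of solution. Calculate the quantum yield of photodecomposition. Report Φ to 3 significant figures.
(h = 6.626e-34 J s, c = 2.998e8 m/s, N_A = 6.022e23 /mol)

Φ = 0.503

Product: (0.0343 M)(0.0319 L) = 0.001094 mol.
Photon energy at 434 nm: hc/λ = (6.626e-34)(2.998e8)/(434e-9) = 4.577e-19 J.
Energy delivered: (0.797 W)(752 s) = 599.3 J.
Photons incident: 599.3 / 4.577e-19 = 1.309e21, i.e. 1.309e21/6.022e23 = 0.002174 mol.
Φ = 0.001094 mol / 0.002174 mol photons = 0.503.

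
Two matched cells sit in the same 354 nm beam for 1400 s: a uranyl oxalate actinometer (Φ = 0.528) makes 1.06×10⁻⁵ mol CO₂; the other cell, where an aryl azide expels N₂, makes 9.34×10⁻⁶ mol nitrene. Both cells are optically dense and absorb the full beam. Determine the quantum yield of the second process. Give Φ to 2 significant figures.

Photons absorbed by the actinometer: 1.06×10⁻⁵ / 0.528 = 2.008×10⁻⁵ mol.
Φ(unknown) = 9.34×10⁻⁶ / 2.008×10⁻⁵ = 0.47.

Φ = 0.47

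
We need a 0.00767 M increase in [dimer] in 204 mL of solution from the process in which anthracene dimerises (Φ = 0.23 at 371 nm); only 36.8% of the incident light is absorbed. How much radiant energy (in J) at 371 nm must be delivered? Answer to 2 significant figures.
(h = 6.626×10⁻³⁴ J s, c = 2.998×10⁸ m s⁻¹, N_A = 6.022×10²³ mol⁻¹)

Product: (0.00767 M)(0.204 L) = 0.001565 mol.
Photons that must be absorbed: 0.001565 / 0.23 = 0.006804 mol.
Incident photons needed: 0.006804 / 0.368 = 0.01849 mol.
Photon energy: hc/λ = 5.354×10⁻¹⁹ J; per mole, 3.224×10⁵ J mol⁻¹.
Energy required: 0.01849 × 3.224×10⁵ = 6000 J.

6000 J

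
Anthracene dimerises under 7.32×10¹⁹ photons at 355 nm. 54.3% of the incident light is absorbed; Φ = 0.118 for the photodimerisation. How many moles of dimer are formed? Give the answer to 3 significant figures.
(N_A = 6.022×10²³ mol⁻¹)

7.79×10⁻⁶ mol

Moles of photons: 7.32×10¹⁹ / 6.022×10²³ = 1.216×10⁻⁴ mol.
Photons absorbed: 0.543 × 1.216×10⁻⁴ = 6.603×10⁻⁵ mol.
Product: Φ × n_abs = 0.118 × 6.603×10⁻⁵ = 7.792×10⁻⁶ mol.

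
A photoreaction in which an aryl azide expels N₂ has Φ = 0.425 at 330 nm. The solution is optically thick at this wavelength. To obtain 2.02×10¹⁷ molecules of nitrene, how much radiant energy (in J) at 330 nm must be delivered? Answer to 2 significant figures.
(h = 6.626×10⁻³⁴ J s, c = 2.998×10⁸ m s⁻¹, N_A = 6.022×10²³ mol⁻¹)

0.29 J

Product: 2.02×10¹⁷ / 6.022×10²³ = 3.354×10⁻⁷ mol.
Photons that must be absorbed: 3.354×10⁻⁷ / 0.425 = 7.892×10⁻⁷ mol.
Photon energy: hc/λ = 6.020×10⁻¹⁹ J; per mole, 3.625×10⁵ J mol⁻¹.
Energy required: 7.892×10⁻⁷ × 3.625×10⁵ = 0.29 J.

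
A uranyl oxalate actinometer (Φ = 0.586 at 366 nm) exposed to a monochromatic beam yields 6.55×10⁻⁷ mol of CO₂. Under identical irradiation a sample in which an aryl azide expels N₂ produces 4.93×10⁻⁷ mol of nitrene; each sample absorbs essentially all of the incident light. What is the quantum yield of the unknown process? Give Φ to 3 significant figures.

Φ = 0.441

Photons absorbed by the actinometer: 6.55×10⁻⁷ / 0.586 = 1.118×10⁻⁶ mol.
Φ(unknown) = 4.93×10⁻⁷ / 1.118×10⁻⁶ = 0.441.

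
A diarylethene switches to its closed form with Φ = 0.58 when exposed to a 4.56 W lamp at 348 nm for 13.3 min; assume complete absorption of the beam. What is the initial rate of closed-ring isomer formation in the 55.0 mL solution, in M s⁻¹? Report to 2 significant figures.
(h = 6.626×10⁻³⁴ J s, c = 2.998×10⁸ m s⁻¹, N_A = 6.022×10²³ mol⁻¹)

Photon energy at 348 nm: hc/λ = (6.626×10⁻³⁴)(2.998×10⁸)/(348×10⁻⁹) = 5.708×10⁻¹⁹ J.
Energy delivered: (4.56 W)(798 s) = 3639 J.
Photons incident: 3639 / 5.708×10⁻¹⁹ = 6.375×10²¹, i.e. 6.375×10²¹/6.022×10²³ = 0.01059 mol.
Product formed: 0.58 × 0.01059 = 0.006142 mol.
Rate: 0.006142 mol / (798 s × 0.055 L) = 1.4×10⁻⁴ M s⁻¹.

1.4×10⁻⁴ M s⁻¹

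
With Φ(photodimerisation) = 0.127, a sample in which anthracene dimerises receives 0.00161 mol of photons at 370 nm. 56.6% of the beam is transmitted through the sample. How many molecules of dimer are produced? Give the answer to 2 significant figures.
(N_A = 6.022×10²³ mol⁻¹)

5.3×10¹⁹ molecules

Fraction absorbed: 1 − 56.6/100 = 0.4340.
Photons absorbed: 0.4340 × 0.00161 = 6.987×10⁻⁴ mol.
Product: Φ × n_abs = 0.127 × 6.987×10⁻⁴ = 8.873×10⁻⁵ mol.
As a count: 8.873×10⁻⁵ × 6.022×10²³ = 5.3×10¹⁹.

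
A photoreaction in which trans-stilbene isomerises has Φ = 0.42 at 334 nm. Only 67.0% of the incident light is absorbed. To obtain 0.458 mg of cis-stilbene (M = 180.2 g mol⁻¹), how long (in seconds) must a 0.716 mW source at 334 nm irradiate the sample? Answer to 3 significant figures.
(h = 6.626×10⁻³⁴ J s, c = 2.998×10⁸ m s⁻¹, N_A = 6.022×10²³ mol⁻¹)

Product: 0.458 mg / 180.2 g mol⁻¹ = 2.542×10⁻⁶ mol.
Photons that must be absorbed: 2.542×10⁻⁶ / 0.42 = 6.052×10⁻⁶ mol.
Incident photons needed: 6.052×10⁻⁶ / 0.670 = 9.033×10⁻⁶ mol.
Photon energy: hc/λ = 5.948×10⁻¹⁹ J; per mole, 3.582×10⁵ J mol⁻¹.
Energy required: 9.033×10⁻⁶ × 3.582×10⁵ = 3.236 J.
Time: 3.236 J / 0.000716 W = 4520 s.

t ≈ 4520 s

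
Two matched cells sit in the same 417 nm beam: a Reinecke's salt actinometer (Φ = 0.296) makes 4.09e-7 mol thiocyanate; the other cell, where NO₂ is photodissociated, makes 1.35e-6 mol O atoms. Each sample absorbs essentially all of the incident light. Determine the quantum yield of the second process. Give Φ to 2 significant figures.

Φ = 0.98

Photons absorbed by the actinometer: 4.09e-7 / 0.296 = 1.382e-6 mol.
Φ(unknown) = 1.35e-6 / 1.382e-6 = 0.98.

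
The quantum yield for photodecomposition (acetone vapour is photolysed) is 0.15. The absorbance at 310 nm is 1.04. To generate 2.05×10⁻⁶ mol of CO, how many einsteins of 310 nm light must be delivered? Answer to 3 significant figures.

Photons that must be absorbed: 2.05×10⁻⁶ / 0.15 = 1.367×10⁻⁵ mol.
Fraction absorbed: 1 − 10^(−1.04) = 0.9088.
Incident photons needed: 1.367×10⁻⁵ / 0.9088 = 1.504×10⁻⁵ mol.

1.50×10⁻⁵ einstein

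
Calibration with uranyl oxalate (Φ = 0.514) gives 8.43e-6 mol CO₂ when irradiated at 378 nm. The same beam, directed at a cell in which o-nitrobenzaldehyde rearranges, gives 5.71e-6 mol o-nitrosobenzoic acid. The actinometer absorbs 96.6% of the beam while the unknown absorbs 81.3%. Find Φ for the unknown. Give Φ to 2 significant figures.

Photons absorbed by the actinometer: 8.43e-6 / 0.514 = 1.640e-5 mol.
Incident flux: 1.640e-5 / 0.966 = 1.698e-5 einstein.
Absorbed by unknown: 0.813 × 1.698e-5 = 1.380e-5 mol.
Φ(unknown) = 5.71e-6 / 1.380e-5 = 0.41.

Φ = 0.41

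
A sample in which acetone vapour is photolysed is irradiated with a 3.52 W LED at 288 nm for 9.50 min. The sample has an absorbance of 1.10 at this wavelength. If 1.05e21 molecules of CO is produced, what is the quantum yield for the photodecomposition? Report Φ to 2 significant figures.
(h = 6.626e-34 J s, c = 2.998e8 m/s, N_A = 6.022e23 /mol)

Product: 1.05e21 / 6.022e23 = 0.001744 mol.
Photon energy at 288 nm: hc/λ = (6.626e-34)(2.998e8)/(288e-9) = 6.897e-19 J.
Energy delivered: (3.52 W)(570 s) = 2006 J.
Photons incident: 2006 / 6.897e-19 = 2.909e21, i.e. 2.909e21/6.022e23 = 0.004831 mol.
Fraction absorbed: 1 − 10^(−1.10) = 0.9206.
Photons absorbed: 0.9206 × 0.004831 = 0.004447 mol.
Φ = 0.001744 mol / 0.004447 mol photons = 0.39.

Φ = 0.39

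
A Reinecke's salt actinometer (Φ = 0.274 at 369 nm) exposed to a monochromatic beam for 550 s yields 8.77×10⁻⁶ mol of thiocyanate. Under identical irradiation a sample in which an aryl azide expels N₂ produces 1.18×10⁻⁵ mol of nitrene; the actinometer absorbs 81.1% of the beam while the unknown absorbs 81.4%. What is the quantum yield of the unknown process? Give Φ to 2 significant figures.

Φ = 0.37

Photons absorbed by the actinometer: 8.77×10⁻⁶ / 0.274 = 3.201×10⁻⁵ mol.
Incident flux: 3.201×10⁻⁵ / 0.811 = 3.947×10⁻⁵ einstein.
Absorbed by unknown: 0.814 × 3.947×10⁻⁵ = 3.213×10⁻⁵ mol.
Φ(unknown) = 1.18×10⁻⁵ / 3.213×10⁻⁵ = 0.37.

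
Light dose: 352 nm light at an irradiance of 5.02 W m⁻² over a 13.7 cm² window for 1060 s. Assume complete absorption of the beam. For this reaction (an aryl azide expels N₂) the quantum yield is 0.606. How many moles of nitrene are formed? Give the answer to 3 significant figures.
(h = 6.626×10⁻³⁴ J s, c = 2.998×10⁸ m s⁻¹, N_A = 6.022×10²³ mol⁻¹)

Photon energy at 352 nm: hc/λ = (6.626×10⁻³⁴)(2.998×10⁸)/(352×10⁻⁹) = 5.643×10⁻¹⁹ J.
Energy delivered: (5.02 W m⁻²)(13.7×10⁻⁴ m²)(1060 s) = 7.290 J.
Photons incident: 7.290 / 5.643×10⁻¹⁹ = 1.292×10¹⁹, i.e. 1.292×10¹⁹/6.022×10²³ = 2.145×10⁻⁵ mol.
Product: Φ × n_abs = 0.606 × 2.145×10⁻⁵ = 1.300×10⁻⁵ mol.

1.30×10⁻⁵ mol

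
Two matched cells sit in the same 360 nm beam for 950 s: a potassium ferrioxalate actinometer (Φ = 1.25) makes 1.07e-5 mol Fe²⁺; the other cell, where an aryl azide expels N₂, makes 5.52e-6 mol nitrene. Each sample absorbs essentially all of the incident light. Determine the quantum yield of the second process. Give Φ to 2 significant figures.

Photons absorbed by the actinometer: 1.07e-5 / 1.25 = 8.560e-6 mol.
Φ(unknown) = 5.52e-6 / 8.560e-6 = 0.64.

Φ = 0.64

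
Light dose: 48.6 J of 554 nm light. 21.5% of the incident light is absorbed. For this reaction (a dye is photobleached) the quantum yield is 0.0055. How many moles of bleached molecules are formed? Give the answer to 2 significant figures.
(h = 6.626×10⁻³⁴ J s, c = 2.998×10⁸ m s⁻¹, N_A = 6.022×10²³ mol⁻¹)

Photon energy at 554 nm: hc/λ = (6.626×10⁻³⁴)(2.998×10⁸)/(554×10⁻⁹) = 3.586×10⁻¹⁹ J.
Photons incident: 48.6 / 3.586×10⁻¹⁹ = 1.355×10²⁰, i.e. 1.355×10²⁰/6.022×10²³ = 2.250×10⁻⁴ mol.
Photons absorbed: 0.215 × 2.250×10⁻⁴ = 4.838×10⁻⁵ mol.
Product: Φ × n_abs = 0.0055 × 4.838×10⁻⁵ = 2.661×10⁻⁷ mol.

2.7×10⁻⁷ mol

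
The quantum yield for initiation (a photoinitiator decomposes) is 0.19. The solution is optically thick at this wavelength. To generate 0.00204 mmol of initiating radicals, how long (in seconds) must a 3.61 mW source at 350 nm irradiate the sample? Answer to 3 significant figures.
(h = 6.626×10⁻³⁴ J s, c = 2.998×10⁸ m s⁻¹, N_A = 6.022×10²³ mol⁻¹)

Product: 0.00204 mmol = 2.04×10⁻⁶ mol.
Photons that must be absorbed: 2.04×10⁻⁶ / 0.19 = 1.074×10⁻⁵ mol.
Photon energy: hc/λ = 5.676×10⁻¹⁹ J; per mole, 3.418×10⁵ J mol⁻¹.
Energy required: 1.074×10⁻⁵ × 3.418×10⁵ = 3.671 J.
Time: 3.671 J / 0.00361 W = 1020 s.

t ≈ 1020 s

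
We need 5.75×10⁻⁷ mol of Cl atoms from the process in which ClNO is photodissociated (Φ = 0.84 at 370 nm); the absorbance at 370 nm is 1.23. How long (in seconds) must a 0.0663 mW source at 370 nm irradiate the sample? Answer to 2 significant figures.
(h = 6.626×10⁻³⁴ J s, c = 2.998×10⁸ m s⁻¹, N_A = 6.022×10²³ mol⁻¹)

Photons that must be absorbed: 5.75×10⁻⁷ / 0.84 = 6.845×10⁻⁷ mol.
Fraction absorbed: 1 − 10^(−1.23) = 0.9411.
Incident photons needed: 6.845×10⁻⁷ / 0.9411 = 7.273×10⁻⁷ mol.
Photon energy: hc/λ = 5.369×10⁻¹⁹ J; per mole, 3.233×10⁵ J mol⁻¹.
Energy required: 7.273×10⁻⁷ × 3.233×10⁵ = 0.2351 J.
Time: 0.2351 J / 6.63e-05 W = 3500 s.

t ≈ 3500 s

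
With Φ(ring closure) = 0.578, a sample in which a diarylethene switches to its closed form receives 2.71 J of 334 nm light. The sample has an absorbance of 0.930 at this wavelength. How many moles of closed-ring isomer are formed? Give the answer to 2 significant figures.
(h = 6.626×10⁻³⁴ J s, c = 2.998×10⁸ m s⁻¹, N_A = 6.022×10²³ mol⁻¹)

3.9×10⁻⁶ mol

Photon energy at 334 nm: hc/λ = (6.626×10⁻³⁴)(2.998×10⁸)/(334×10⁻⁹) = 5.948×10⁻¹⁹ J.
Photons incident: 2.71 / 5.948×10⁻¹⁹ = 4.556×10¹⁸, i.e. 4.556×10¹⁸/6.022×10²³ = 7.566×10⁻⁶ mol.
Fraction absorbed: 1 − 10^(−0.930) = 0.8825.
Photons absorbed: 0.8825 × 7.566×10⁻⁶ = 6.677×10⁻⁶ mol.
Product: Φ × n_abs = 0.578 × 6.677×10⁻⁶ = 3.859×10⁻⁶ mol.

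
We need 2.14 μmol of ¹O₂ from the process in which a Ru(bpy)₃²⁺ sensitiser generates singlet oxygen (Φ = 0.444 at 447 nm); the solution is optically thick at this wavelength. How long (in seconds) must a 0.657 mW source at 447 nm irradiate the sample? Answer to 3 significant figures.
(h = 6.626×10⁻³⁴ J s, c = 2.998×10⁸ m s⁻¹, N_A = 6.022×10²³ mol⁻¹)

Product: 2.14 μmol = 2.14×10⁻⁶ mol.
Photons that must be absorbed: 2.14×10⁻⁶ / 0.444 = 4.820×10⁻⁶ mol.
Photon energy: hc/λ = 4.444×10⁻¹⁹ J; per mole, 2.676×10⁵ J mol⁻¹.
Energy required: 4.820×10⁻⁶ × 2.676×10⁵ = 1.290 J.
Time: 1.290 J / 0.000657 W = 1960 s.

t ≈ 1960 s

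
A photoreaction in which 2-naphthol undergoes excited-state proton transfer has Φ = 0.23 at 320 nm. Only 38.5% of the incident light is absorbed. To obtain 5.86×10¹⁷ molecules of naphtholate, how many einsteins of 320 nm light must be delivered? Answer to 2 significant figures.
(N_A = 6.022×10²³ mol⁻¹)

1.1×10⁻⁵ einstein

Product: 5.86×10¹⁷ / 6.022×10²³ = 9.731×10⁻⁷ mol.
Photons that must be absorbed: 9.731×10⁻⁷ / 0.23 = 4.231×10⁻⁶ mol.
Incident photons needed: 4.231×10⁻⁶ / 0.385 = 1.099×10⁻⁵ mol.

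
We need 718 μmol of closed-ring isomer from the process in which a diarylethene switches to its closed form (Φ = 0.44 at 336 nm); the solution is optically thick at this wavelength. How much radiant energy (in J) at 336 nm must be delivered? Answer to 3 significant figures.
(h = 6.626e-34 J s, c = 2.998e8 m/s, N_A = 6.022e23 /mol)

581 J

Product: 718 μmol = 7.18e-4 mol.
Photons that must be absorbed: 7.18e-4 / 0.44 = 0.001632 mol.
Photon energy: hc/λ = 5.912e-19 J; per mole, 3.560e5 J mol⁻¹.
Energy required: 0.001632 × 3.560e5 = 581 J.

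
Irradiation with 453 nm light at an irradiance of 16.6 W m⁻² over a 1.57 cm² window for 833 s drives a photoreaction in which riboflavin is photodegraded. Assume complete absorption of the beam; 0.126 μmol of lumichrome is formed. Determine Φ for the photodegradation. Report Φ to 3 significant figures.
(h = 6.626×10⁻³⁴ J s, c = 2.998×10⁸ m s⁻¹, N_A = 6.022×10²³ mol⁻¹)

Φ = 0.0153

Product: 0.126 μmol = 1.26×10⁻⁷ mol.
Photon energy at 453 nm: hc/λ = (6.626×10⁻³⁴)(2.998×10⁸)/(453×10⁻⁹) = 4.385×10⁻¹⁹ J.
Energy delivered: (16.6 W m⁻²)(1.57×10⁻⁴ m²)(833 s) = 2.171 J.
Photons incident: 2.171 / 4.385×10⁻¹⁹ = 4.951×10¹⁸, i.e. 4.951×10¹⁸/6.022×10²³ = 8.222×10⁻⁶ mol.
Φ = 1.26×10⁻⁷ mol / 8.222×10⁻⁶ mol photons = 0.0153.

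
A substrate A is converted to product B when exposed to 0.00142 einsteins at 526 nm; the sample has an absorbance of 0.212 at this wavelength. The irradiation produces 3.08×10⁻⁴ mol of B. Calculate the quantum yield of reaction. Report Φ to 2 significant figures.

Fraction absorbed: 1 − 10^(−0.212) = 0.3862.
Photons absorbed: 0.3862 × 0.00142 = 5.484×10⁻⁴ mol.
Φ = 3.08×10⁻⁴ mol / 5.484×10⁻⁴ mol photons = 0.56.

Φ = 0.56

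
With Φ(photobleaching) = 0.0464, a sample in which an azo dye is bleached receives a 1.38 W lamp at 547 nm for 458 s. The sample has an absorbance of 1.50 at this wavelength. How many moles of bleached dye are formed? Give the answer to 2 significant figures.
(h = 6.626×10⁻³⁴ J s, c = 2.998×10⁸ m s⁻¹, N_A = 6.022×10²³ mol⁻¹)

Photon energy at 547 nm: hc/λ = (6.626×10⁻³⁴)(2.998×10⁸)/(547×10⁻⁹) = 3.632×10⁻¹⁹ J.
Energy delivered: (1.38 W)(458 s) = 632.0 J.
Photons incident: 632.0 / 3.632×10⁻¹⁹ = 1.740×10²¹, i.e. 1.740×10²¹/6.022×10²³ = 0.002889 mol.
Fraction absorbed: 1 − 10^(−1.50) = 0.9684.
Photons absorbed: 0.9684 × 0.002889 = 0.002798 mol.
Product: Φ × n_abs = 0.0464 × 0.002798 = 1.298×10⁻⁴ mol.

1.3×10⁻⁴ mol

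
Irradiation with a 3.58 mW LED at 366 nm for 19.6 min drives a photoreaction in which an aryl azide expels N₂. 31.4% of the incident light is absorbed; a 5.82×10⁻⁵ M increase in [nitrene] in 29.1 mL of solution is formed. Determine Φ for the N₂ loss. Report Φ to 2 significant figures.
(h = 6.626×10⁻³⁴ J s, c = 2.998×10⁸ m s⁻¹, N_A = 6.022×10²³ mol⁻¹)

Φ = 0.42

Product: (5.82×10⁻⁵ M)(0.0291 L) = 1.694×10⁻⁶ mol.
Photon energy at 366 nm: hc/λ = (6.626×10⁻³⁴)(2.998×10⁸)/(366×10⁻⁹) = 5.428×10⁻¹⁹ J.
Energy delivered: (3.58 mW)(1176 s) = 4.210 J.
Photons incident: 4.210 / 5.428×10⁻¹⁹ = 7.756×10¹⁸, i.e. 7.756×10¹⁸/6.022×10²³ = 1.288×10⁻⁵ mol.
Photons absorbed: 0.314 × 1.288×10⁻⁵ = 4.044×10⁻⁶ mol.
Φ = 1.694×10⁻⁶ mol / 4.044×10⁻⁶ mol photons = 0.42.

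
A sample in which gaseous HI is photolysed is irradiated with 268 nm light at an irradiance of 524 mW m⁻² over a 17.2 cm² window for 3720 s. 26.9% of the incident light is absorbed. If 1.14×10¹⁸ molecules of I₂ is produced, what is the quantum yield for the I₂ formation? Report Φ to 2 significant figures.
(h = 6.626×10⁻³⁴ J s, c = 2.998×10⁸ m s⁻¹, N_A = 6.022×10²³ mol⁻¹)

Φ = 0.94

Product: 1.14×10¹⁸ / 6.022×10²³ = 1.893×10⁻⁶ mol.
Photon energy at 268 nm: hc/λ = (6.626×10⁻³⁴)(2.998×10⁸)/(268×10⁻⁹) = 7.412×10⁻¹⁹ J.
Energy delivered: (524 mW m⁻²)(17.2×10⁻⁴ m²)(3720 s) = 3.353 J.
Photons incident: 3.353 / 7.412×10⁻¹⁹ = 4.524×10¹⁸, i.e. 4.524×10¹⁸/6.022×10²³ = 7.512×10⁻⁶ mol.
Photons absorbed: 0.269 × 7.512×10⁻⁶ = 2.021×10⁻⁶ mol.
Φ = 1.893×10⁻⁶ mol / 2.021×10⁻⁶ mol photons = 0.94.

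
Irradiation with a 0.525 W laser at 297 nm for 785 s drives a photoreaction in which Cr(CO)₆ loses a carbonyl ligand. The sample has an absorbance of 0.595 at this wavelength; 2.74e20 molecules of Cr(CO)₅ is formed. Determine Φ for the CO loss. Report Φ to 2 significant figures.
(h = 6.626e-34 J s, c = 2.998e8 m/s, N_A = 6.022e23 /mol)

Product: 2.74e20 / 6.022e23 = 4.550e-4 mol.
Photon energy at 297 nm: hc/λ = (6.626e-34)(2.998e8)/(297e-9) = 6.688e-19 J.
Energy delivered: (0.525 W)(785 s) = 412.1 J.
Photons incident: 412.1 / 6.688e-19 = 6.162e20, i.e. 6.162e20/6.022e23 = 0.001023 mol.
Fraction absorbed: 1 − 10^(−0.595) = 0.7459.
Photons absorbed: 0.7459 × 0.001023 = 7.631e-4 mol.
Φ = 4.550e-4 mol / 7.631e-4 mol photons = 0.60.

Φ = 0.60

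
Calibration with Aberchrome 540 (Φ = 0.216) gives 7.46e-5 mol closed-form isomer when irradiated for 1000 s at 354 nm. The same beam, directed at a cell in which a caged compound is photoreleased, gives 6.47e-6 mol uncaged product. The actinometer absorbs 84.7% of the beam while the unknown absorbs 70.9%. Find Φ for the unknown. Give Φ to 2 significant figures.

Photons absorbed by the actinometer: 7.46e-5 / 0.216 = 3.454e-4 mol.
Incident flux: 3.454e-4 / 0.847 = 4.078e-4 einstein.
Absorbed by unknown: 0.709 × 4.078e-4 = 2.891e-4 mol.
Φ(unknown) = 6.47e-6 / 2.891e-4 = 0.022.

Φ = 0.022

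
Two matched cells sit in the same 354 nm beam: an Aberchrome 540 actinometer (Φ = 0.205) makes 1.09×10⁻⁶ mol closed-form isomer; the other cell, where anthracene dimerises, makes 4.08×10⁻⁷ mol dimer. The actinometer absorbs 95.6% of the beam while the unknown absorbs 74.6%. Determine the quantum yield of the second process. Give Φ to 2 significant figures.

Photons absorbed by the actinometer: 1.09×10⁻⁶ / 0.205 = 5.317×10⁻⁶ mol.
Incident flux: 5.317×10⁻⁶ / 0.956 = 5.562×10⁻⁶ einstein.
Absorbed by unknown: 0.746 × 5.562×10⁻⁶ = 4.149×10⁻⁶ mol.
Φ(unknown) = 4.08×10⁻⁷ / 4.149×10⁻⁶ = 0.098.

Φ = 0.098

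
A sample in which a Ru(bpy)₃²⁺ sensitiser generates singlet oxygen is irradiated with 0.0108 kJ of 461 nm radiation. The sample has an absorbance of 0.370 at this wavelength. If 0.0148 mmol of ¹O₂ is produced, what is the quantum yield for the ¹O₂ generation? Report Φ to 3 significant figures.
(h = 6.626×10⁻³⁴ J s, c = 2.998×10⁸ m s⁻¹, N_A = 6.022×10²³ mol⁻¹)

Φ = 0.620

Product: 0.0148 mmol = 1.48×10⁻⁵ mol.
Photon energy at 461 nm: hc/λ = (6.626×10⁻³⁴)(2.998×10⁸)/(461×10⁻⁹) = 4.309×10⁻¹⁹ J.
Incident energy: 0.0108 kJ = 10.8 J.
Photons incident: 10.8 / 4.309×10⁻¹⁹ = 2.506×10¹⁹, i.e. 2.506×10¹⁹/6.022×10²³ = 4.161×10⁻⁵ mol.
Fraction absorbed: 1 − 10^(−0.370) = 0.5734.
Photons absorbed: 0.5734 × 4.161×10⁻⁵ = 2.386×10⁻⁵ mol.
Φ = 1.48×10⁻⁵ mol / 2.386×10⁻⁵ mol photons = 0.620.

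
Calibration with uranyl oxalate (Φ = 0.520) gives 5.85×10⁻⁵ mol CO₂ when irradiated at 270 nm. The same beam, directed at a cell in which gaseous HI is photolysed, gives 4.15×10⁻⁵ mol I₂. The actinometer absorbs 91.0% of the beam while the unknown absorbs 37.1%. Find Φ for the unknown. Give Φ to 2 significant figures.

Φ = 0.90

Photons absorbed by the actinometer: 5.85×10⁻⁵ / 0.520 = 1.125×10⁻⁴ mol.
Incident flux: 1.125×10⁻⁴ / 0.910 = 1.236×10⁻⁴ einstein.
Absorbed by unknown: 0.371 × 1.236×10⁻⁴ = 4.586×10⁻⁵ mol.
Φ(unknown) = 4.15×10⁻⁵ / 4.586×10⁻⁵ = 0.90.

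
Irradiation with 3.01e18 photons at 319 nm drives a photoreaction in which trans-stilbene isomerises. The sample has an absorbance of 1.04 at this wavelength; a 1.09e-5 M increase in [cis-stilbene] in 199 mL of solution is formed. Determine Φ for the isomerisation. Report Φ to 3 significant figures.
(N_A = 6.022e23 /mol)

Product: (1.09e-5 M)(0.199 L) = 2.169e-6 mol.
Moles of photons: 3.01e18 / 6.022e23 = 4.998e-6 mol.
Fraction absorbed: 1 − 10^(−1.04) = 0.9088.
Photons absorbed: 0.9088 × 4.998e-6 = 4.542e-6 mol.
Φ = 2.169e-6 mol / 4.542e-6 mol photons = 0.478.

Φ = 0.478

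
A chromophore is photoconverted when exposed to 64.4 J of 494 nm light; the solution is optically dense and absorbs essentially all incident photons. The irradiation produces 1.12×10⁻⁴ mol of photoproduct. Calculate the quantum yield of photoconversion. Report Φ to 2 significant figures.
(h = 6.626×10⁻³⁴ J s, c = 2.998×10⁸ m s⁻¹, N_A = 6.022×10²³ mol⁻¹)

Φ = 0.42

Photon energy at 494 nm: hc/λ = (6.626×10⁻³⁴)(2.998×10⁸)/(494×10⁻⁹) = 4.021×10⁻¹⁹ J.
Photons incident: 64.4 / 4.021×10⁻¹⁹ = 1.602×10²⁰, i.e. 1.602×10²⁰/6.022×10²³ = 2.660×10⁻⁴ mol.
Φ = 1.12×10⁻⁴ mol / 2.660×10⁻⁴ mol photons = 0.42.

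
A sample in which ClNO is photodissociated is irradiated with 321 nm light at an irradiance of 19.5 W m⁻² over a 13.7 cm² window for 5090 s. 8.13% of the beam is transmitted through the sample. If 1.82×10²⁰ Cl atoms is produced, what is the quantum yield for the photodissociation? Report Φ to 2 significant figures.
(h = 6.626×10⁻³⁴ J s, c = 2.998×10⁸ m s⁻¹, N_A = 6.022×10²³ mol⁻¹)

Product: 1.82×10²⁰ / 6.022×10²³ = 3.022×10⁻⁴ mol.
Photon energy at 321 nm: hc/λ = (6.626×10⁻³⁴)(2.998×10⁸)/(321×10⁻⁹) = 6.188×10⁻¹⁹ J.
Energy delivered: (19.5 W m⁻²)(13.7×10⁻⁴ m²)(5090 s) = 136.0 J.
Photons incident: 136.0 / 6.188×10⁻¹⁹ = 2.198×10²⁰, i.e. 2.198×10²⁰/6.022×10²³ = 3.650×10⁻⁴ mol.
Fraction absorbed: 1 − 8.13/100 = 0.9187.
Photons absorbed: 0.9187 × 3.650×10⁻⁴ = 3.353×10⁻⁴ mol.
Φ = 3.022×10⁻⁴ mol / 3.353×10⁻⁴ mol photons = 0.90.

Φ = 0.90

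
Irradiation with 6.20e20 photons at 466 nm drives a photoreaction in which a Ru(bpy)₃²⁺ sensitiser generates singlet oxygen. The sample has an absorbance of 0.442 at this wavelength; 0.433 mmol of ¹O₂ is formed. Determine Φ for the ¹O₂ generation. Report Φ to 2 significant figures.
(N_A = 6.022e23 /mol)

Φ = 0.66

Product: 0.433 mmol = 4.33e-4 mol.
Moles of photons: 6.20e20 / 6.022e23 = 0.001030 mol.
Fraction absorbed: 1 − 10^(−0.442) = 0.6386.
Photons absorbed: 0.6386 × 0.001030 = 6.578e-4 mol.
Φ = 4.33e-4 mol / 6.578e-4 mol photons = 0.66.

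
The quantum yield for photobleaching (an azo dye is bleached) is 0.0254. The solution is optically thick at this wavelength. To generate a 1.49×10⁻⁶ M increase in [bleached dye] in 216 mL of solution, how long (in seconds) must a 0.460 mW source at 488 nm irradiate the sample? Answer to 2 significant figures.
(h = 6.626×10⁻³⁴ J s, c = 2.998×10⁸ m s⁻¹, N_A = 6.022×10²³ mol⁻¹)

Product: (1.49×10⁻⁶ M)(0.216 L) = 3.218×10⁻⁷ mol.
Photons that must be absorbed: 3.218×10⁻⁷ / 0.0254 = 1.267×10⁻⁵ mol.
Photon energy: hc/λ = 4.071×10⁻¹⁹ J; per mole, 2.452×10⁵ J mol⁻¹.
Energy required: 1.267×10⁻⁵ × 2.452×10⁵ = 3.107 J.
Time: 3.107 J / 0.00046 W = 6800 s.

t ≈ 6800 s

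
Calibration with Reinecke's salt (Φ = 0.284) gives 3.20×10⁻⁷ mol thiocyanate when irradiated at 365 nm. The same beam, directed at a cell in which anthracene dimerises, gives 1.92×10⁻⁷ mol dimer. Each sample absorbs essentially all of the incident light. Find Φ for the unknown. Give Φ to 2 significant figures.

Photons absorbed by the actinometer: 3.20×10⁻⁷ / 0.284 = 1.127×10⁻⁶ mol.
Φ(unknown) = 1.92×10⁻⁷ / 1.127×10⁻⁶ = 0.17.

Φ = 0.17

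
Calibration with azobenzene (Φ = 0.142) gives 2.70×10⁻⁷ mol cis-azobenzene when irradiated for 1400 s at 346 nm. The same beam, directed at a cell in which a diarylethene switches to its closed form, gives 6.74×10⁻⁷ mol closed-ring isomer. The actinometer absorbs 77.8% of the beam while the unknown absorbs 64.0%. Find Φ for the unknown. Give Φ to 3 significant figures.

Photons absorbed by the actinometer: 2.70×10⁻⁷ / 0.142 = 1.901×10⁻⁶ mol.
Incident flux: 1.901×10⁻⁶ / 0.778 = 2.443×10⁻⁶ einstein.
Absorbed by unknown: 0.640 × 2.443×10⁻⁶ = 1.564×10⁻⁶ mol.
Φ(unknown) = 6.74×10⁻⁷ / 1.564×10⁻⁶ = 0.431.

Φ = 0.431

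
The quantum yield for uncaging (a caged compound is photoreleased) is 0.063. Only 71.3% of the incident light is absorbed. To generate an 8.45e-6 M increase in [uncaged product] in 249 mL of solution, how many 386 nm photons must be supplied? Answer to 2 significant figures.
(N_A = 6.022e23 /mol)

2.8e19 photons

Product: (8.45e-6 M)(0.249 L) = 2.104e-6 mol.
Photons that must be absorbed: 2.104e-6 / 0.063 = 3.340e-5 mol.
Incident photons needed: 3.340e-5 / 0.713 = 4.684e-5 mol.
Photon count: 4.684e-5 × 6.022e23 = 2.8e19.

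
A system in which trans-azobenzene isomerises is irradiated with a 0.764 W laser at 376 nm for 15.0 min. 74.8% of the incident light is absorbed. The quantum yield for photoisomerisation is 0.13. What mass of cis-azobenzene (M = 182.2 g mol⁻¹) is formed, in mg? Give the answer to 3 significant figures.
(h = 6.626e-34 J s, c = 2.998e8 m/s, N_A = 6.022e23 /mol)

38.3 mg

Photon energy at 376 nm: hc/λ = (6.626e-34)(2.998e8)/(376e-9) = 5.283e-19 J.
Energy delivered: (0.764 W)(900 s) = 687.6 J.
Photons incident: 687.6 / 5.283e-19 = 1.302e21, i.e. 1.302e21/6.022e23 = 0.002162 mol.
Photons absorbed: 0.748 × 0.002162 = 0.001617 mol.
Product: Φ × n_abs = 0.13 × 0.001617 = 2.102e-4 mol.
Mass: 2.102e-4 × 182.2 = 0.03830 g = 38.3 mg.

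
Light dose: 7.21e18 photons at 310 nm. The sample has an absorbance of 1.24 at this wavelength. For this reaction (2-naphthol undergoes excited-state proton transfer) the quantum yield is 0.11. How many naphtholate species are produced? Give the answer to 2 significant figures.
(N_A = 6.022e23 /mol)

7.5e17 species

Moles of photons: 7.21e18 / 6.022e23 = 1.197e-5 mol.
Fraction absorbed: 1 − 10^(−1.24) = 0.9425.
Photons absorbed: 0.9425 × 1.197e-5 = 1.128e-5 mol.
Product: Φ × n_abs = 0.11 × 1.128e-5 = 1.241e-6 mol.
As a count: 1.241e-6 × 6.022e23 = 7.5e17.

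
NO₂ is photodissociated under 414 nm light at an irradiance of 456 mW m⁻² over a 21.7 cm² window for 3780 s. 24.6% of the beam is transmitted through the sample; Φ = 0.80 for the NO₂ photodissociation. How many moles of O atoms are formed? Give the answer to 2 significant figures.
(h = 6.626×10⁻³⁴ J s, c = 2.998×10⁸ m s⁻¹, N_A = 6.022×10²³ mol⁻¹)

7.8×10⁻⁶ mol

Photon energy at 414 nm: hc/λ = (6.626×10⁻³⁴)(2.998×10⁸)/(414×10⁻⁹) = 4.798×10⁻¹⁹ J.
Energy delivered: (456 mW m⁻²)(21.7×10⁻⁴ m²)(3780 s) = 3.740 J.
Photons incident: 3.740 / 4.798×10⁻¹⁹ = 7.795×10¹⁸, i.e. 7.795×10¹⁸/6.022×10²³ = 1.294×10⁻⁵ mol.
Fraction absorbed: 1 − 24.6/100 = 0.7540.
Photons absorbed: 0.7540 × 1.294×10⁻⁵ = 9.757×10⁻⁶ mol.
Product: Φ × n_abs = 0.80 × 9.757×10⁻⁶ = 7.806×10⁻⁶ mol.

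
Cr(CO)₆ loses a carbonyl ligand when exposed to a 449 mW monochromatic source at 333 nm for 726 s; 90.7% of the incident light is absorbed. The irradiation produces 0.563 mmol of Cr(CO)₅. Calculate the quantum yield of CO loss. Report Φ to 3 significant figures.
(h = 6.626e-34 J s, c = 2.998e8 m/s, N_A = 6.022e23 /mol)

Product: 0.563 mmol = 5.63e-4 mol.
Photon energy at 333 nm: hc/λ = (6.626e-34)(2.998e8)/(333e-9) = 5.965e-19 J.
Energy delivered: (449 mW)(726 s) = 326.0 J.
Photons incident: 326.0 / 5.965e-19 = 5.465e20, i.e. 5.465e20/6.022e23 = 9.075e-4 mol.
Photons absorbed: 0.907 × 9.075e-4 = 8.231e-4 mol.
Φ = 5.63e-4 mol / 8.231e-4 mol photons = 0.684.

Φ = 0.684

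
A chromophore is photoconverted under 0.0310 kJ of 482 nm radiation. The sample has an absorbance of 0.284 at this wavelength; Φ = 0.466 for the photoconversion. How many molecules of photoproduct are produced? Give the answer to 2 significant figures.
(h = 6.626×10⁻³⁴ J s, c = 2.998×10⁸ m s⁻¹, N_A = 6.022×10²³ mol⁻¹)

1.7×10¹⁹ molecules

Photon energy at 482 nm: hc/λ = (6.626×10⁻³⁴)(2.998×10⁸)/(482×10⁻⁹) = 4.121×10⁻¹⁹ J.
Incident energy: 0.0310 kJ = 31.0 J.
Photons incident: 31.0 / 4.121×10⁻¹⁹ = 7.522×10¹⁹, i.e. 7.522×10¹⁹/6.022×10²³ = 1.249×10⁻⁴ mol.
Fraction absorbed: 1 − 10^(−0.284) = 0.4800.
Photons absorbed: 0.4800 × 1.249×10⁻⁴ = 5.995×10⁻⁵ mol.
Product: Φ × n_abs = 0.466 × 5.995×10⁻⁵ = 2.794×10⁻⁵ mol.
As a count: 2.794×10⁻⁵ × 6.022×10²³ = 1.7×10¹⁹.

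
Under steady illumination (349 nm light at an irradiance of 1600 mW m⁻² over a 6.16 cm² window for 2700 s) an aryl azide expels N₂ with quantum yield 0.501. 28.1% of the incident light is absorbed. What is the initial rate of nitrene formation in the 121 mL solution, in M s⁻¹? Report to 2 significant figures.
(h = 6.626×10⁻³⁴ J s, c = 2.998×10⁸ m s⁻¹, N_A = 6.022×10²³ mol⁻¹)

Photon energy at 349 nm: hc/λ = (6.626×10⁻³⁴)(2.998×10⁸)/(349×10⁻⁹) = 5.692×10⁻¹⁹ J.
Energy delivered: (1600 mW m⁻²)(6.16×10⁻⁴ m²)(2700 s) = 2.661 J.
Photons incident: 2.661 / 5.692×10⁻¹⁹ = 4.675×10¹⁸, i.e. 4.675×10¹⁸/6.022×10²³ = 7.763×10⁻⁶ mol.
Photons absorbed: 0.281 × 7.763×10⁻⁶ = 2.181×10⁻⁶ mol.
Product formed: 0.501 × 2.181×10⁻⁶ = 1.093×10⁻⁶ mol.
Rate: 1.093×10⁻⁶ mol / (2700 s × 0.121 L) = 3.3×10⁻⁹ M s⁻¹.

3.3×10⁻⁹ M s⁻¹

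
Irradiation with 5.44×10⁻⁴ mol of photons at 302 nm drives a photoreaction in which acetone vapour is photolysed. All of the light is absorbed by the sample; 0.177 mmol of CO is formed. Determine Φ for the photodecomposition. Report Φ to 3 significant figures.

Φ = 0.325

Product: 0.177 mmol = 1.77×10⁻⁴ mol.
Φ = 1.77×10⁻⁴ mol / 5.44×10⁻⁴ mol photons = 0.325.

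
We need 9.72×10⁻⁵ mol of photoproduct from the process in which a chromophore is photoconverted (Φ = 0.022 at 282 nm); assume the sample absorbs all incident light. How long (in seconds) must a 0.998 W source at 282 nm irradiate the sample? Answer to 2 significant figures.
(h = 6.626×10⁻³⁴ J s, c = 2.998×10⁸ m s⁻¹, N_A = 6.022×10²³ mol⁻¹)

Photons that must be absorbed: 9.72×10⁻⁵ / 0.022 = 0.004418 mol.
Photon energy: hc/λ = 7.044×10⁻¹⁹ J; per mole, 4.242×10⁵ J mol⁻¹.
Energy required: 0.004418 × 4.242×10⁵ = 1874 J.
Time: 1874 J / 0.998 W = 1900 s.

t ≈ 1900 s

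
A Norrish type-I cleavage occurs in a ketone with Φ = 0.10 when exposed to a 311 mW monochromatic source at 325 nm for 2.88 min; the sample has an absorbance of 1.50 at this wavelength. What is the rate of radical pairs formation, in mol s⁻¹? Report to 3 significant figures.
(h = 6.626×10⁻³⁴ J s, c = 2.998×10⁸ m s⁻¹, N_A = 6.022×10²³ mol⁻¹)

8.18×10⁻⁸ mol s⁻¹

Photon energy at 325 nm: hc/λ = (6.626×10⁻³⁴)(2.998×10⁸)/(325×10⁻⁹) = 6.112×10⁻¹⁹ J.
Energy delivered: (311 mW)(172.8 s) = 53.74 J.
Photons incident: 53.74 / 6.112×10⁻¹⁹ = 8.793×10¹⁹, i.e. 8.793×10¹⁹/6.022×10²³ = 1.460×10⁻⁴ mol.
Fraction absorbed: 1 − 10^(−1.50) = 0.9684.
Photons absorbed: 0.9684 × 1.460×10⁻⁴ = 1.414×10⁻⁴ mol.
Product formed: 0.10 × 1.414×10⁻⁴ = 1.414×10⁻⁵ mol.
Rate: 1.414×10⁻⁵ / 172.8 s = 8.18×10⁻⁸ mol s⁻¹.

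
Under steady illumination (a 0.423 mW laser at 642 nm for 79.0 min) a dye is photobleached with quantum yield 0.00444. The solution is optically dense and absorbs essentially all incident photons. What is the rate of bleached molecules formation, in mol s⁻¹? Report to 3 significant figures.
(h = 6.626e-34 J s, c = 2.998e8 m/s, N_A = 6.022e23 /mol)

1.01e-11 mol s⁻¹

Photon energy at 642 nm: hc/λ = (6.626e-34)(2.998e8)/(642e-9) = 3.094e-19 J.
Energy delivered: (0.423 mW)(4740 s) = 2.005 J.
Photons incident: 2.005 / 3.094e-19 = 6.480e18, i.e. 6.480e18/6.022e23 = 1.076e-5 mol.
Product formed: 0.00444 × 1.076e-5 = 4.777e-8 mol.
Rate: 4.777e-8 / 4740 s = 1.01e-11 mol s⁻¹.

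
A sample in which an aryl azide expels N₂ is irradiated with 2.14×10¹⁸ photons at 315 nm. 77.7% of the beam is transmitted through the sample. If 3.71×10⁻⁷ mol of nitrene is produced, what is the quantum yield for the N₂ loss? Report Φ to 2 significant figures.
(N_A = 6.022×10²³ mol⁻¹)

Moles of photons: 2.14×10¹⁸ / 6.022×10²³ = 3.554×10⁻⁶ mol.
Fraction absorbed: 1 − 77.7/100 = 0.2230.
Photons absorbed: 0.2230 × 3.554×10⁻⁶ = 7.925×10⁻⁷ mol.
Φ = 3.71×10⁻⁷ mol / 7.925×10⁻⁷ mol photons = 0.47.

Φ = 0.47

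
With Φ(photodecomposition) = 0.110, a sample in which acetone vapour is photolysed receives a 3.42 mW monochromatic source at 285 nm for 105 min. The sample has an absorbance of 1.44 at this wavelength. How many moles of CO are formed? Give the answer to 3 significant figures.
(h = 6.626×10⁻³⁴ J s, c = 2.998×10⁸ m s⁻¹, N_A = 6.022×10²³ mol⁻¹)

Photon energy at 285 nm: hc/λ = (6.626×10⁻³⁴)(2.998×10⁸)/(285×10⁻⁹) = 6.970×10⁻¹⁹ J.
Energy delivered: (3.42 mW)(6300 s) = 21.55 J.
Photons incident: 21.55 / 6.970×10⁻¹⁹ = 3.092×10¹⁹, i.e. 3.092×10¹⁹/6.022×10²³ = 5.135×10⁻⁵ mol.
Fraction absorbed: 1 − 10^(−1.44) = 0.9637.
Photons absorbed: 0.9637 × 5.135×10⁻⁵ = 4.949×10⁻⁵ mol.
Product: Φ × n_abs = 0.110 × 4.949×10⁻⁵ = 5.444×10⁻⁶ mol.

5.44×10⁻⁶ mol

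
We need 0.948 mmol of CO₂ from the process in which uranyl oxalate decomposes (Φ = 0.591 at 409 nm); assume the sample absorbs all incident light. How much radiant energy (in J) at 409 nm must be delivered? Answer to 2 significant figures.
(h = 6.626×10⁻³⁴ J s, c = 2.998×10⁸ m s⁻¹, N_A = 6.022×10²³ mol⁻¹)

470 J

Product: 0.948 mmol = 9.48×10⁻⁴ mol.
Photons that must be absorbed: 9.48×10⁻⁴ / 0.591 = 0.001604 mol.
Photon energy: hc/λ = 4.857×10⁻¹⁹ J; per mole, 2.925×10⁵ J mol⁻¹.
Energy required: 0.001604 × 2.925×10⁵ = 470 J.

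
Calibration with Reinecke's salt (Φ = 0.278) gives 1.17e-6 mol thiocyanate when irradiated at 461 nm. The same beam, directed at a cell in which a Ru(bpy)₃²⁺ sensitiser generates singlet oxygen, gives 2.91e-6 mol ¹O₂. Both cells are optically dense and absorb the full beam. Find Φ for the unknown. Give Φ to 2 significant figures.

Photons absorbed by the actinometer: 1.17e-6 / 0.278 = 4.209e-6 mol.
Φ(unknown) = 2.91e-6 / 4.209e-6 = 0.69.

Φ = 0.69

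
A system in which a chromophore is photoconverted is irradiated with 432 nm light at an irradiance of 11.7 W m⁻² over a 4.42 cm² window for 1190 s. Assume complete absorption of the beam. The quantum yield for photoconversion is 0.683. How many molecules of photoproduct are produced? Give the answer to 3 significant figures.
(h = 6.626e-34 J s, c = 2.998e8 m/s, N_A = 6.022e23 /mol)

Photon energy at 432 nm: hc/λ = (6.626e-34)(2.998e8)/(432e-9) = 4.598e-19 J.
Energy delivered: (11.7 W m⁻²)(4.42e-4 m²)(1190 s) = 6.154 J.
Photons incident: 6.154 / 4.598e-19 = 1.338e19, i.e. 1.338e19/6.022e23 = 2.222e-5 mol.
Product: Φ × n_abs = 0.683 × 2.222e-5 = 1.518e-5 mol.
As a count: 1.518e-5 × 6.022e23 = 9.14e18.

9.14e18 molecules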